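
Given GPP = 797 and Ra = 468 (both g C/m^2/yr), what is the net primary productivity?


NPP = GPP - Ra = 797 - 468 = 329 g C/m^2/yr

329 g C/m^2/yr


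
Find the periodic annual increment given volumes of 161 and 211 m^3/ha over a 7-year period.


PAI = (V2 - V1) / period = (211 - 161) / 7 = 50 / 7 = 7.1429 ≈ 7.14 m^3/ha/yr

7.14 m^3/ha/yr


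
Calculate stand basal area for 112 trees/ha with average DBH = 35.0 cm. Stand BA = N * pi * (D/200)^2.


(D/200)^2 = (35.0/200)^2 = 0.175^2 = 0.030625
Individual BA = 3.141593 * 0.030625 = 0.0962113 m^2
Stand BA = 112 * 0.0962113 = 10.7757 ≈ 10.78 m^2/ha

10.78 m^2/ha


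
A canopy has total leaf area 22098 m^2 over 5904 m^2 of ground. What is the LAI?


LAI = 22098 / 5904 = 3.7429 ≈ 3.74

3.74


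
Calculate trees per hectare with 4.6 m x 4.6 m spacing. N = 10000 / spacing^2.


N = 10000 / 4.6^2 = 10000 / 21.16 = 472.590 ≈ 473 trees/ha

473 trees/ha


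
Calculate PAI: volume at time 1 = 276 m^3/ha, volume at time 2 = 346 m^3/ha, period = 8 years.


PAI = (V2 - V1) / period = (346 - 276) / 8 = 70 / 8 = 8.75 m^3/ha/yr

8.75 m^3/ha/yr


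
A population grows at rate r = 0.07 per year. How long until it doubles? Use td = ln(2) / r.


td = ln(2) / 0.07 = 0.693147 / 0.07 = 9.90210 ≈ 9.9 years

9.9 years


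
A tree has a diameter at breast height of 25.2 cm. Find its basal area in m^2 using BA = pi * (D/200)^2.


D/200 = 25.2/200 = 0.126 m
(D/200)^2 = 0.126^2 = 0.015876
BA = 3.141593 * 0.015876 = 0.0498759 ≈ 0.0499 m^2

0.0499 m^2


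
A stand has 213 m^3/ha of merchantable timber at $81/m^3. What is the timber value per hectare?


Value = 213 * 81 = $17253/ha

$17253/ha


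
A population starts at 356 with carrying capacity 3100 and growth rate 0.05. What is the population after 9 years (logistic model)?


(K - N0)/N0 = (3100 - 356)/356 = 2744/356 = 7.70787
r*t = 0.05 * 9 = 0.45; exp(-0.45) = 0.637628
7.70787 * 0.637628 = 4.91475
1 + 4.91475 = 5.91475
N = 3100 / 5.91475 = 524.113 ≈ 524

524


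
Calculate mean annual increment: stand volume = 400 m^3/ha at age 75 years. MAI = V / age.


MAI = 400 / 75 = 5.3333 ≈ 5.33 m^3/ha/yr

5.33 m^3/ha/yr


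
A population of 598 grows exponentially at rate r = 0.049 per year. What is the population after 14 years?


r*t = 0.049 * 14 = 0.686
exp(0.686) = 1.98576
N = 598 * 1.98576 = 1187.48 ≈ 1187

1187


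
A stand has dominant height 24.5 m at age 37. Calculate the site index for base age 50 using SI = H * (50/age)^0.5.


50/37 = 1.35135
(1.35135)^0.5 = 1.16248
SI = 24.5 * 1.16248 = 28.4808 ≈ 28.5 m

28.5 m


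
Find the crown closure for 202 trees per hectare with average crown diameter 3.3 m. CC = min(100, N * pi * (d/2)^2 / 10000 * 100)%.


(d/2)^2 = (3.3/2)^2 = 1.65^2 = 2.7225
Crown area = 3.141593 * 2.7225 = 8.55299 m^2
N * area / 10000 * 100 = 202 * 8.55299 / 10000 * 100 = 17.2770
CC = min(100, 17.2770) = 17.2770 ≈ 17.3%

17.3%


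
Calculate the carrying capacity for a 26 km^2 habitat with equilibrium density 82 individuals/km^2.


K = 82 * 26 = 2132 individuals

2132 individuals


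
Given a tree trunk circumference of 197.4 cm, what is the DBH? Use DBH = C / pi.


DBH = C / pi = 197.4 / 3.141593 = 62.8344 ≈ 62.83 cm

62.83 cm


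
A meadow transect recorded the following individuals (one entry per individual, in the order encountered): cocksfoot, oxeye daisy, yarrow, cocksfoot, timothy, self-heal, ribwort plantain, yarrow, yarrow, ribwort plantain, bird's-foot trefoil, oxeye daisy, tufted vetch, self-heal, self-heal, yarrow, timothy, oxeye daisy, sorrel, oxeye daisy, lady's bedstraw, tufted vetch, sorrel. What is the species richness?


Total individuals logged = 23
Distinct species (count of individuals): cocksfoot (2), oxeye daisy (4), yarrow (4), timothy (2), self-heal (3), ribwort plantain (2), bird's-foot trefoil (1), tufted vetch (2), sorrel (2), lady's bedstraw (1)
Species richness = number of distinct species = 10

10


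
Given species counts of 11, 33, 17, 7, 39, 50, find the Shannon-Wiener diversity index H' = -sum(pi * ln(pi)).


Total N = 11 + 33 + 17 + 7 + 39 + 50 = 157
Per-species terms:
  p = 11/157 = 0.070064; ln(p) = -2.658346; p*ln(p) = 0.070064 * (-2.658346) = -0.186254
  p = 33/157 = 0.210191; ln(p) = -1.559739; p*ln(p) = 0.210191 * (-1.559739) = -0.327843
  p = 17/157 = 0.108280; ln(p) = -2.223035; p*ln(p) = 0.108280 * (-2.223035) = -0.240710
  p = 7/157 = 0.044586; ln(p) = -3.110335; p*ln(p) = 0.044586 * (-3.110335) = -0.138677
  p = 39/157 = 0.248408; ln(p) = -1.392683; p*ln(p) = 0.248408 * (-1.392683) = -0.345954
  p = 50/157 = 0.318471; ln(p) = -1.144224; p*ln(p) = 0.318471 * (-1.144224) = -0.364402
sum(p*ln(p)) = (-0.186254) + (-0.327843) + (-0.240710) + (-0.138677) + (-0.345954) + (-0.364402) = -1.603840
H' = -(-1.603840) = 1.603840 ≈ 1.6038

1.6038


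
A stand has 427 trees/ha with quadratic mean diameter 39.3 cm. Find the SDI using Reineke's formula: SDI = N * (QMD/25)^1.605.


QMD/25 = 39.3/25 = 1.572
(1.572)^1.605 = exp(1.605 * ln(1.572)) = exp(1.605 * 0.452349) = exp(0.726020) = 2.06684
SDI = 427 * 2.06684 = 882.541 ≈ 883

883


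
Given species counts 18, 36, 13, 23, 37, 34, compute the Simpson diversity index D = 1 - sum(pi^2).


Total N = 18 + 36 + 13 + 23 + 37 + 34 = 161
Per-species terms:
  p = 18/161 = 0.111801; p^2 = 0.111801^2 = 0.012499
  p = 36/161 = 0.223602; p^2 = 0.223602^2 = 0.049998
  p = 13/161 = 0.080745; p^2 = 0.080745^2 = 0.006520
  p = 23/161 = 0.142857; p^2 = 0.142857^2 = 0.020408
  p = 37/161 = 0.229814; p^2 = 0.229814^2 = 0.052814
  p = 34/161 = 0.211180; p^2 = 0.211180^2 = 0.044597
sum(p^2) = 0.012499 + 0.049998 + 0.006520 + 0.020408 + 0.052814 + 0.044597 = 0.186836
D = 1 - 0.186836 = 0.813164 ≈ 0.8132

0.8132


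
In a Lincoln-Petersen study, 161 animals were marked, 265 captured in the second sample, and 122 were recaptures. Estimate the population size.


N = M * C / R = 161 * 265 / 122 = 42665 / 122 = 349.71 ≈ 350

350 individuals


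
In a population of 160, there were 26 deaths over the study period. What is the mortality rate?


Mortality rate = 26 / 160 = 0.1625

0.1625


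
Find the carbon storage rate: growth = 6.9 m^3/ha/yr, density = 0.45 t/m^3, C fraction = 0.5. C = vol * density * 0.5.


C = 6.9 * 0.45 * 0.5 = 1.5525 ≈ 1.55 t C/ha/yr

1.55 t C/ha/yr


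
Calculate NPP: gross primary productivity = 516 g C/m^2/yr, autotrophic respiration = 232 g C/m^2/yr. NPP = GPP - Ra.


NPP = GPP - Ra = 516 - 232 = 284 g C/m^2/yr

284 g C/m^2/yr


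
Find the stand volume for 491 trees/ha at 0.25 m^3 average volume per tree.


V_stand = 491 * 0.25 = 122.75 ≈ 122.8 m^3/ha

122.8 m^3/ha


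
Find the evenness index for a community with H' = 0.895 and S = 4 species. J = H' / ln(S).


ln(4) = 1.38629
J = H' / ln(S) = 0.895 / 1.38629 = 0.645608 ≈ 0.6456

0.6456


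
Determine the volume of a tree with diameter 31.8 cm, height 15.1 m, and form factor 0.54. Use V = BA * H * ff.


(D/200)^2 = (31.8/200)^2 = 0.159^2 = 0.025281
BA = 3.141593 * 0.025281 = 0.0794226 m^2
V = 0.0794226 * 15.1 * 0.54 = 0.647612 ≈ 0.648 m^3

0.648 m^3


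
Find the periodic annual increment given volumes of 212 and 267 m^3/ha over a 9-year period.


PAI = (V2 - V1) / period = (267 - 212) / 9 = 55 / 9 = 6.1111 ≈ 6.11 m^3/ha/yr

6.11 m^3/ha/yr


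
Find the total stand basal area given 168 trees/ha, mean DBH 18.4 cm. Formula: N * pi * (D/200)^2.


(D/200)^2 = (18.4/200)^2 = 0.092^2 = 0.008464
Individual BA = 3.141593 * 0.008464 = 0.0265904 m^2
Stand BA = 168 * 0.0265904 = 4.46719 ≈ 4.47 m^2/ha

4.47 m^2/ha


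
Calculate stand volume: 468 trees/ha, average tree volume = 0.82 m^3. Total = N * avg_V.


V_stand = 468 * 0.82 = 383.76 ≈ 383.8 m^3/ha

383.8 m^3/ha


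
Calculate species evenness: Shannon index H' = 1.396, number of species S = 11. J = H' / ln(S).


ln(11) = 2.39790
J = H' / ln(S) = 1.396 / 2.39790 = 0.582176 ≈ 0.5822

0.5822


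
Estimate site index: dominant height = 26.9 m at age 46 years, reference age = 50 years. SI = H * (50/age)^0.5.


50/46 = 1.08696
(1.08696)^0.5 = 1.04257
SI = 26.9 * 1.04257 = 28.0451 ≈ 28.0 m

28.0 m


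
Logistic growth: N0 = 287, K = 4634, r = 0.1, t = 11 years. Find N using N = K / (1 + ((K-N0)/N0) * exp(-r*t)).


(K - N0)/N0 = (4634 - 287)/287 = 4347/287 = 15.1463
r*t = 0.1 * 11 = 1.1; exp(-1.1) = 0.332871
15.1463 * 0.332871 = 5.04176
1 + 5.04176 = 6.04176
N = 4634 / 6.04176 = 766.995 ≈ 767

767


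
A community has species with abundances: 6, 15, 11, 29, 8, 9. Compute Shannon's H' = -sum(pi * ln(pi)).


Total N = 6 + 15 + 11 + 29 + 8 + 9 = 78
Per-species terms:
  p = 6/78 = 0.076923; ln(p) = -2.564950; p*ln(p) = 0.076923 * (-2.564950) = -0.197304
  p = 15/78 = 0.192308; ln(p) = -1.648657; p*ln(p) = 0.192308 * (-1.648657) = -0.317050
  p = 11/78 = 0.141026; ln(p) = -1.958811; p*ln(p) = 0.141026 * (-1.958811) = -0.276243
  p = 29/78 = 0.371795; ln(p) = -0.989413; p*ln(p) = 0.371795 * (-0.989413) = -0.367859
  p = 8/78 = 0.102564; ln(p) = -2.277268; p*ln(p) = 0.102564 * (-2.277268) = -0.233566
  p = 9/78 = 0.115385; ln(p) = -2.159481; p*ln(p) = 0.115385 * (-2.159481) = -0.249172
sum(p*ln(p)) = (-0.197304) + (-0.317050) + (-0.276243) + (-0.367859) + (-0.233566) + (-0.249172) = -1.641194
H' = -(-1.641194) = 1.641194 ≈ 1.6412

1.6412


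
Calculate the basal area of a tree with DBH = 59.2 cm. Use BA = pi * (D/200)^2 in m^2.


D/200 = 59.2/200 = 0.296 m
(D/200)^2 = 0.296^2 = 0.087616
BA = 3.141593 * 0.087616 = 0.275254 ≈ 0.2753 m^2

0.2753 m^2


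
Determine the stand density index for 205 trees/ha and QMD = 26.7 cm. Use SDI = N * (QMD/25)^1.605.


QMD/25 = 26.7/25 = 1.068
(1.068)^1.605 = exp(1.605 * ln(1.068)) = exp(1.605 * 0.0657877) = exp(0.105589) = 1.11137
SDI = 205 * 1.11137 = 227.831 ≈ 228

228


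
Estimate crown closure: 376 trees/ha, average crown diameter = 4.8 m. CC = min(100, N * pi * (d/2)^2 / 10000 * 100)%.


(d/2)^2 = (4.8/2)^2 = 2.4^2 = 5.76
Crown area = 3.141593 * 5.76 = 18.0956 m^2
N * area / 10000 * 100 = 376 * 18.0956 / 10000 * 100 = 68.0395
CC = min(100, 68.0395) = 68.0395 ≈ 68.0%

68.0%


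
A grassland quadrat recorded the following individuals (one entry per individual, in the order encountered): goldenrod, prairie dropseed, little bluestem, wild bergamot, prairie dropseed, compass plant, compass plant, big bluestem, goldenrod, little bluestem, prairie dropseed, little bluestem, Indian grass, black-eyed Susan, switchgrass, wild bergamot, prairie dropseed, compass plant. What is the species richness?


Total individuals logged = 18
Distinct species (count of individuals): goldenrod (2), prairie dropseed (4), little bluestem (3), wild bergamot (2), compass plant (3), big bluestem (1), Indian grass (1), black-eyed Susan (1), switchgrass (1)
Species richness = number of distinct species = 9

9


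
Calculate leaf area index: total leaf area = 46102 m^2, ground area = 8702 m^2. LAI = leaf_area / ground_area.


LAI = 46102 / 8702 = 5.2979 ≈ 5.30

5.30


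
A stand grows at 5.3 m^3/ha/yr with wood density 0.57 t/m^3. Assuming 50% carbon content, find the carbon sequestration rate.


C = 5.3 * 0.57 * 0.5 = 1.5105 ≈ 1.51 t C/ha/yr

1.51 t C/ha/yr


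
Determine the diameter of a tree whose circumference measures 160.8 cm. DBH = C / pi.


DBH = C / pi = 160.8 / 3.141593 = 51.1842 ≈ 51.18 cm

51.18 cm


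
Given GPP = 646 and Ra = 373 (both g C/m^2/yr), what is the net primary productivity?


NPP = GPP - Ra = 646 - 373 = 273 g C/m^2/yr

273 g C/m^2/yr


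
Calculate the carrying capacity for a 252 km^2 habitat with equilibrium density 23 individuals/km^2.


K = 23 * 252 = 5796 individuals

5796 individuals


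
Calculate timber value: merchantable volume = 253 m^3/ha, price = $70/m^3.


Value = 253 * 70 = $17710/ha

$17710/ha


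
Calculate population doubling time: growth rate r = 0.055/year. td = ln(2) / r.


td = ln(2) / 0.055 = 0.693147 / 0.055 = 12.6027 ≈ 12.6 years

12.6 years


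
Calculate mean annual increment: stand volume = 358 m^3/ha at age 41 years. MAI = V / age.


MAI = 358 / 41 = 8.7317 ≈ 8.73 m^3/ha/yr

8.73 m^3/ha/yr


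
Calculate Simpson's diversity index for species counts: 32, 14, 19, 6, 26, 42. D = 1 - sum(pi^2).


Total N = 32 + 14 + 19 + 6 + 26 + 42 = 139
Per-species terms:
  p = 32/139 = 0.230216; p^2 = 0.230216^2 = 0.052999
  p = 14/139 = 0.100719; p^2 = 0.100719^2 = 0.010144
  p = 19/139 = 0.136691; p^2 = 0.136691^2 = 0.018684
  p = 6/139 = 0.043165; p^2 = 0.043165^2 = 0.001863
  p = 26/139 = 0.187050; p^2 = 0.187050^2 = 0.034988
  p = 42/139 = 0.302158; p^2 = 0.302158^2 = 0.091299
sum(p^2) = 0.052999 + 0.010144 + 0.018684 + 0.001863 + 0.034988 + 0.091299 = 0.209977
D = 1 - 0.209977 = 0.790023 ≈ 0.7900

0.7900


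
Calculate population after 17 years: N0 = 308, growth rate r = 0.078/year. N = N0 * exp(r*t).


r*t = 0.078 * 17 = 1.326
exp(1.326) = 3.76595
N = 308 * 3.76595 = 1159.91 ≈ 1160

1160


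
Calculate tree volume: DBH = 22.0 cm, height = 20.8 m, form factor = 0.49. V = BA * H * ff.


(D/200)^2 = (22.0/200)^2 = 0.11^2 = 0.0121
BA = 3.141593 * 0.0121 = 0.0380133 m^2
V = 0.0380133 * 20.8 * 0.49 = 0.387432 ≈ 0.387 m^3

0.387 m^3


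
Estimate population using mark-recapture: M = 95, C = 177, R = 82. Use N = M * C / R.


N = M * C / R = 95 * 177 / 82 = 16815 / 82 = 205.06 ≈ 205

205 individuals


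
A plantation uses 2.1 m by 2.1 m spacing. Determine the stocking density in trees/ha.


N = 10000 / 2.1^2 = 10000 / 4.41 = 2267.57 ≈ 2268 trees/ha

2268 trees/ha


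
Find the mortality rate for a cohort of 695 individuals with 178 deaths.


Mortality rate = 178 / 695 = 0.256115 ≈ 0.2561

0.2561


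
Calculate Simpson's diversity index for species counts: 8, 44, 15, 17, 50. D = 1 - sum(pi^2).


Total N = 8 + 44 + 15 + 17 + 50 = 134
Per-species terms:
  p = 8/134 = 0.059701; p^2 = 0.059701^2 = 0.003564
  p = 44/134 = 0.328358; p^2 = 0.328358^2 = 0.107819
  p = 15/134 = 0.111940; p^2 = 0.111940^2 = 0.012531
  p = 17/134 = 0.126866; p^2 = 0.126866^2 = 0.016095
  p = 50/134 = 0.373134; p^2 = 0.373134^2 = 0.139229
sum(p^2) = 0.003564 + 0.107819 + 0.012531 + 0.016095 + 0.139229 = 0.279238
D = 1 - 0.279238 = 0.720762 ≈ 0.7208

0.7208


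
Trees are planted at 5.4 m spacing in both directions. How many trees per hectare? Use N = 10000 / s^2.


N = 10000 / 5.4^2 = 10000 / 29.16 = 342.936 ≈ 343 trees/ha

343 trees/ha


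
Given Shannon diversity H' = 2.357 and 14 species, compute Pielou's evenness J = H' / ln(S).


ln(14) = 2.63906
J = H' / ln(S) = 2.357 / 2.63906 = 0.893121 ≈ 0.8931

0.8931


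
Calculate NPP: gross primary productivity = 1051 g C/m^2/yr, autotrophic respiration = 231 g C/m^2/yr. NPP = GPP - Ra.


NPP = GPP - Ra = 1051 - 231 = 820 g C/m^2/yr

820 g C/m^2/yr


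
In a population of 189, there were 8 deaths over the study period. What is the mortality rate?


Mortality rate = 8 / 189 = 0.042328 ≈ 0.0423

0.0423


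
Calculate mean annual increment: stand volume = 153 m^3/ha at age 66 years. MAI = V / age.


MAI = 153 / 66 = 2.3182 ≈ 2.32 m^3/ha/yr

2.32 m^3/ha/yr


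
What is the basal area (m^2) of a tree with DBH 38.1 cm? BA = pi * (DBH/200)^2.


D/200 = 38.1/200 = 0.1905 m
(D/200)^2 = 0.1905^2 = 0.03629025
BA = 3.141593 * 0.03629025 = 0.114009 ≈ 0.1140 m^2

0.1140 m^2


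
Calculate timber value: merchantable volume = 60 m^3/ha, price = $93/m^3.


Value = 60 * 93 = $5580/ha

$5580/ha


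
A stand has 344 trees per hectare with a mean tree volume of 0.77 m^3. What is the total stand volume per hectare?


V_stand = 344 * 0.77 = 264.88 ≈ 264.9 m^3/ha

264.9 m^3/ha


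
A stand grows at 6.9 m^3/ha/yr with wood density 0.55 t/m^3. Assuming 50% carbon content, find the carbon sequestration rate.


C = 6.9 * 0.55 * 0.5 = 1.8975 ≈ 1.90 t C/ha/yr

1.90 t C/ha/yr


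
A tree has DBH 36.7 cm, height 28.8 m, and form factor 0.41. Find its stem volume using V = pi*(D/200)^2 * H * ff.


(D/200)^2 = (36.7/200)^2 = 0.1835^2 = 0.03367225
BA = 3.141593 * 0.03367225 = 0.105785 m^2
V = 0.105785 * 28.8 * 0.41 = 1.24911 ≈ 1.249 m^3

1.249 m^3


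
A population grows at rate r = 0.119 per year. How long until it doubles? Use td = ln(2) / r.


td = ln(2) / 0.119 = 0.693147 / 0.119 = 5.82476 ≈ 5.8 years

5.8 years


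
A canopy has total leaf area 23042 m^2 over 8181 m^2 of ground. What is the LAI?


LAI = 23042 / 8181 = 2.8165 ≈ 2.82

2.82


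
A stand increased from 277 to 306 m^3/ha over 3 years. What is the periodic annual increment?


PAI = (V2 - V1) / period = (306 - 277) / 3 = 29 / 3 = 9.6667 ≈ 9.67 m^3/ha/yr

9.67 m^3/ha/yr


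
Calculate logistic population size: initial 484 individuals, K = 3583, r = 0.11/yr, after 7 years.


(K - N0)/N0 = (3583 - 484)/484 = 3099/484 = 6.40289
r*t = 0.11 * 7 = 0.77; exp(-0.77) = 0.463013
6.40289 * 0.463013 = 2.96462
1 + 2.96462 = 3.96462
N = 3583 / 3.96462 = 903.744 ≈ 904

904


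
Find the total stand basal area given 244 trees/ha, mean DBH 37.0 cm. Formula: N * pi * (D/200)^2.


(D/200)^2 = (37.0/200)^2 = 0.185^2 = 0.034225
Individual BA = 3.141593 * 0.034225 = 0.107521 m^2
Stand BA = 244 * 0.107521 = 26.2351 ≈ 26.24 m^2/ha

26.24 m^2/ha


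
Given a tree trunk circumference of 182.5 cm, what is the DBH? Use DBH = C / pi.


DBH = C / pi = 182.5 / 3.141593 = 58.0915 ≈ 58.09 cm

58.09 cm


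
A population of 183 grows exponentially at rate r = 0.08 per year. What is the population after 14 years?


r*t = 0.08 * 14 = 1.12
exp(1.12) = 3.06485
N = 183 * 3.06485 = 560.868 ≈ 561

561


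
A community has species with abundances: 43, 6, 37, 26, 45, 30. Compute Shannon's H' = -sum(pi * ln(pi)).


Total N = 43 + 6 + 37 + 26 + 45 + 30 = 187
Per-species terms:
  p = 43/187 = 0.229947; ln(p) = -1.469906; p*ln(p) = 0.229947 * (-1.469906) = -0.338000
  p = 6/187 = 0.032086; ln(p) = -3.439335; p*ln(p) = 0.032086 * (-3.439335) = -0.110355
  p = 37/187 = 0.197861; ln(p) = -1.620191; p*ln(p) = 0.197861 * (-1.620191) = -0.320573
  p = 26/187 = 0.139037; ln(p) = -1.973015; p*ln(p) = 0.139037 * (-1.973015) = -0.274322
  p = 45/187 = 0.240642; ln(p) = -1.424445; p*ln(p) = 0.240642 * (-1.424445) = -0.342781
  p = 30/187 = 0.160428; ln(p) = -1.829910; p*ln(p) = 0.160428 * (-1.829910) = -0.293569
sum(p*ln(p)) = (-0.338000) + (-0.110355) + (-0.320573) + (-0.274322) + (-0.342781) + (-0.293569) = -1.679600
H' = -(-1.679600) = 1.679600 ≈ 1.6796

1.6796


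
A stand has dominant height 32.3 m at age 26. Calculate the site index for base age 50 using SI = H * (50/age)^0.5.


50/26 = 1.92308
(1.92308)^0.5 = 1.38675
SI = 32.3 * 1.38675 = 44.7920 ≈ 44.8 m

44.8 m


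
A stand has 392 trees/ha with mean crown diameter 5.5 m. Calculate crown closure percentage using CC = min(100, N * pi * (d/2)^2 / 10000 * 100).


(d/2)^2 = (5.5/2)^2 = 2.75^2 = 7.5625
Crown area = 3.141593 * 7.5625 = 23.7583 m^2
N * area / 10000 * 100 = 392 * 23.7583 / 10000 * 100 = 93.1325
CC = min(100, 93.1325) = 93.1325 ≈ 93.1%

93.1%


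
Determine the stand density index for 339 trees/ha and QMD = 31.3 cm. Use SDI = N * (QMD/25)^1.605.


QMD/25 = 31.3/25 = 1.252
(1.252)^1.605 = exp(1.605 * ln(1.252)) = exp(1.605 * 0.224742) = exp(0.360711) = 1.43435
SDI = 339 * 1.43435 = 486.245 ≈ 486

486


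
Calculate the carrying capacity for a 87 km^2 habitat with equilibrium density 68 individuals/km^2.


K = 68 * 87 = 5916 individuals

5916 individuals


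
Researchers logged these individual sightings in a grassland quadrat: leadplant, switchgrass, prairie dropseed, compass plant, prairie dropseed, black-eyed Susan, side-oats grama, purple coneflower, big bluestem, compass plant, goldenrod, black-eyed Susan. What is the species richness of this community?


Total individuals logged = 12
Distinct species (count of individuals): leadplant (1), switchgrass (1), prairie dropseed (2), compass plant (2), black-eyed Susan (2), side-oats grama (1), purple coneflower (1), big bluestem (1), goldenrod (1)
Species richness = number of distinct species = 9

9


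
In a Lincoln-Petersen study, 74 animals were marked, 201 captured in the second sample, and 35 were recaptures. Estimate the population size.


N = M * C / R = 74 * 201 / 35 = 14874 / 35 = 424.97 ≈ 425

425 individuals


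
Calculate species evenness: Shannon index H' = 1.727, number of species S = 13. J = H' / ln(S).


ln(13) = 2.56495
J = H' / ln(S) = 1.727 / 2.56495 = 0.673307 ≈ 0.6733

0.6733


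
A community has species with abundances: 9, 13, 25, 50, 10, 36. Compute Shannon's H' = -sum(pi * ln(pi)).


Total N = 9 + 13 + 25 + 50 + 10 + 36 = 143
Per-species terms:
  p = 9/143 = 0.062937; ln(p) = -2.765621; p*ln(p) = 0.062937 * (-2.765621) = -0.174060
  p = 13/143 = 0.090909; ln(p) = -2.397896; p*ln(p) = 0.090909 * (-2.397896) = -0.217990
  p = 25/143 = 0.174825; ln(p) = -1.743970; p*ln(p) = 0.174825 * (-1.743970) = -0.304890
  p = 50/143 = 0.349650; ln(p) = -1.050823; p*ln(p) = 0.349650 * (-1.050823) = -0.367420
  p = 10/143 = 0.069930; ln(p) = -2.660261; p*ln(p) = 0.069930 * (-2.660261) = -0.186032
  p = 36/143 = 0.251748; ln(p) = -1.379327; p*ln(p) = 0.251748 * (-1.379327) = -0.347243
sum(p*ln(p)) = (-0.174060) + (-0.217990) + (-0.304890) + (-0.367420) + (-0.186032) + (-0.347243) = -1.597635
H' = -(-1.597635) = 1.597635 ≈ 1.5976

1.5976


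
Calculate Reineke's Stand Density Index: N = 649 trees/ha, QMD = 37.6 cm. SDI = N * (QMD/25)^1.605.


QMD/25 = 37.6/25 = 1.504
(1.504)^1.605 = exp(1.605 * ln(1.504)) = exp(1.605 * 0.408128) = exp(0.655045) = 1.92523
SDI = 649 * 1.92523 = 1249.47 ≈ 1249

1249


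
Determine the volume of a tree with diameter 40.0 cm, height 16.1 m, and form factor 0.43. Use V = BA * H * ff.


(D/200)^2 = (40.0/200)^2 = 0.2^2 = 0.04
BA = 3.141593 * 0.04 = 0.125664 m^2
V = 0.125664 * 16.1 * 0.43 = 0.869972 ≈ 0.870 m^3

0.870 m^3


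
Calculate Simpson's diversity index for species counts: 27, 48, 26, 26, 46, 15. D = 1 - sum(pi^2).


Total N = 27 + 48 + 26 + 26 + 46 + 15 = 188
Per-species terms:
  p = 27/188 = 0.143617; p^2 = 0.143617^2 = 0.020626
  p = 48/188 = 0.255319; p^2 = 0.255319^2 = 0.065188
  p = 26/188 = 0.138298; p^2 = 0.138298^2 = 0.019126
  p = 26/188 = 0.138298; p^2 = 0.138298^2 = 0.019126
  p = 46/188 = 0.244681; p^2 = 0.244681^2 = 0.059869
  p = 15/188 = 0.079787; p^2 = 0.079787^2 = 0.006366
sum(p^2) = 0.020626 + 0.065188 + 0.019126 + 0.019126 + 0.059869 + 0.006366 = 0.190301
D = 1 - 0.190301 = 0.809699 ≈ 0.8097

0.8097


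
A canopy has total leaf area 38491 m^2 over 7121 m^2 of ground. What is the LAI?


LAI = 38491 / 7121 = 5.4053 ≈ 5.41

5.41


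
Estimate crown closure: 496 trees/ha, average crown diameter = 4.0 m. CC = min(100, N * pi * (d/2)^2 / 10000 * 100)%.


(d/2)^2 = (4.0/2)^2 = 2^2 = 4
Crown area = 3.141593 * 4 = 12.5664 m^2
N * area / 10000 * 100 = 496 * 12.5664 / 10000 * 100 = 62.3293
CC = min(100, 62.3293) = 62.3293 ≈ 62.3%

62.3%


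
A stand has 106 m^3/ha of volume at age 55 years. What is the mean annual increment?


MAI = 106 / 55 = 1.9273 ≈ 1.93 m^3/ha/yr

1.93 m^3/ha/yr


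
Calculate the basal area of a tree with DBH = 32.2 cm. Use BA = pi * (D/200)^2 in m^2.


D/200 = 32.2/200 = 0.161 m
(D/200)^2 = 0.161^2 = 0.025921
BA = 3.141593 * 0.025921 = 0.0814332 ≈ 0.0814 m^2

0.0814 m^2


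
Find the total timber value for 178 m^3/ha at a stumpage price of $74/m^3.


Value = 178 * 74 = $13172/ha

$13172/ha


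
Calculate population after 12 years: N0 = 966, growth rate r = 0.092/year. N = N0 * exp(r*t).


r*t = 0.092 * 12 = 1.104
exp(1.104) = 3.01621
N = 966 * 3.01621 = 2913.66 ≈ 2914

2914


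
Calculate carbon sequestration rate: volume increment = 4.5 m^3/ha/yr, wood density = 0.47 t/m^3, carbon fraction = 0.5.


C = 4.5 * 0.47 * 0.5 = 1.0575 ≈ 1.06 t C/ha/yr

1.06 t C/ha/yr


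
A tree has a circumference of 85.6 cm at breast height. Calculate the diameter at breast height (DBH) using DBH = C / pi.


DBH = C / pi = 85.6 / 3.141593 = 27.2473 ≈ 27.25 cm

27.25 cm


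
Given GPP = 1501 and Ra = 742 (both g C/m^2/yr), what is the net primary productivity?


NPP = GPP - Ra = 1501 - 742 = 759 g C/m^2/yr

759 g C/m^2/yr


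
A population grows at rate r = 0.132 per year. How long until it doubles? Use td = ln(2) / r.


td = ln(2) / 0.132 = 0.693147 / 0.132 = 5.25111 ≈ 5.3 years

5.3 years


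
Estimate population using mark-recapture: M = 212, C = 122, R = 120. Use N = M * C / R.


N = M * C / R = 212 * 122 / 120 = 25864 / 120 = 215.53 ≈ 216

216 individuals


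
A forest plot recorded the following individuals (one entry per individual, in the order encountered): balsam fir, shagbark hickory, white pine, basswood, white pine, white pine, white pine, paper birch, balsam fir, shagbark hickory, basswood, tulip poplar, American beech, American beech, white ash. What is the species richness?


Total individuals logged = 15
Distinct species (count of individuals): balsam fir (2), shagbark hickory (2), white pine (4), basswood (2), paper birch (1), tulip poplar (1), American beech (2), white ash (1)
Species richness = number of distinct species = 8

8


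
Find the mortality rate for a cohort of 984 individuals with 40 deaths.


Mortality rate = 40 / 984 = 0.040650 ≈ 0.0407

0.0407


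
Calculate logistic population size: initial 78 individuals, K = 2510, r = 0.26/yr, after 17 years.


(K - N0)/N0 = (2510 - 78)/78 = 2432/78 = 31.1795
r*t = 0.26 * 17 = 4.42; exp(-4.42) = 0.0120342
31.1795 * 0.0120342 = 0.375220
1 + 0.375220 = 1.37522
N = 2510 / 1.37522 = 1825.16 ≈ 1825

1825


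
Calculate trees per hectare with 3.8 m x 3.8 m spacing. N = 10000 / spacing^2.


N = 10000 / 3.8^2 = 10000 / 14.44 = 692.521 ≈ 693 trees/ha

693 trees/ha


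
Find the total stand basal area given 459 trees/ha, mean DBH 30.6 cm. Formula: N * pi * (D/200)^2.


(D/200)^2 = (30.6/200)^2 = 0.153^2 = 0.023409
Individual BA = 3.141593 * 0.023409 = 0.0735416 m^2
Stand BA = 459 * 0.0735416 = 33.7556 ≈ 33.76 m^2/ha

33.76 m^2/ha


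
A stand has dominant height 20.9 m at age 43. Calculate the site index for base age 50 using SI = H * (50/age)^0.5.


50/43 = 1.16279
(1.16279)^0.5 = 1.07833
SI = 20.9 * 1.07833 = 22.5371 ≈ 22.5 m

22.5 m


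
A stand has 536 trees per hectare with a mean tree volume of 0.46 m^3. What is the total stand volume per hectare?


V_stand = 536 * 0.46 = 246.56 ≈ 246.6 m^3/ha

246.6 m^3/ha


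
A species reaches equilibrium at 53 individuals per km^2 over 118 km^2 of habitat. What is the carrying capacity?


K = 53 * 118 = 6254 individuals

6254 individuals


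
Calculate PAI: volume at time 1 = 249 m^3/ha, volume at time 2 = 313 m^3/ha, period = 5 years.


PAI = (V2 - V1) / period = (313 - 249) / 5 = 64 / 5 = 12.80 m^3/ha/yr

12.80 m^3/ha/yr


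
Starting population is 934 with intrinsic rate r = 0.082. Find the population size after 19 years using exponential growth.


r*t = 0.082 * 19 = 1.558
exp(1.558) = 4.74931
N = 934 * 4.74931 = 4435.86 ≈ 4436

4436


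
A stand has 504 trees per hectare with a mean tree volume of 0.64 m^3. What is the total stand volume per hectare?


V_stand = 504 * 0.64 = 322.56 ≈ 322.6 m^3/ha

322.6 m^3/ha


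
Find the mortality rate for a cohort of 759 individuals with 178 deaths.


Mortality rate = 178 / 759 = 0.234519 ≈ 0.2345

0.2345


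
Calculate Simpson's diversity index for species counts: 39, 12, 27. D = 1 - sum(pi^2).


Total N = 39 + 12 + 27 = 78
Per-species terms:
  p = 39/78 = 0.500000; p^2 = 0.500000^2 = 0.250000
  p = 12/78 = 0.153846; p^2 = 0.153846^2 = 0.023669
  p = 27/78 = 0.346154; p^2 = 0.346154^2 = 0.119823
sum(p^2) = 0.250000 + 0.023669 + 0.119823 = 0.393492
D = 1 - 0.393492 = 0.606508 ≈ 0.6065

0.6065


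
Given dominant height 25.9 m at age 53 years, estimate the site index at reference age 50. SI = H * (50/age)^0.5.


50/53 = 0.943396
(0.943396)^0.5 = 0.971286
SI = 25.9 * 0.971286 = 25.1563 ≈ 25.2 m

25.2 m


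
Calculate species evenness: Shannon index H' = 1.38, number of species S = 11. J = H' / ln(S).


ln(11) = 2.39790
J = H' / ln(S) = 1.38 / 2.39790 = 0.575504 ≈ 0.5755

0.5755


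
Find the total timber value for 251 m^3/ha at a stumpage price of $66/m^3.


Value = 251 * 66 = $16566/ha

$16566/ha


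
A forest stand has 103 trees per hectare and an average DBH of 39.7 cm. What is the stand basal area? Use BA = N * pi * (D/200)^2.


(D/200)^2 = (39.7/200)^2 = 0.1985^2 = 0.03940225
Individual BA = 3.141593 * 0.03940225 = 0.123786 m^2
Stand BA = 103 * 0.123786 = 12.7500 ≈ 12.75 m^2/ha

12.75 m^2/ha


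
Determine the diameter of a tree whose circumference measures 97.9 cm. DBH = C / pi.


DBH = C / pi = 97.9 / 3.141593 = 31.1625 ≈ 31.16 cm

31.16 cm


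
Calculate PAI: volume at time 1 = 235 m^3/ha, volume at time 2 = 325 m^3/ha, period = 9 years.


PAI = (V2 - V1) / period = (325 - 235) / 9 = 90 / 9 = 10.00 m^3/ha/yr

10.00 m^3/ha/yr


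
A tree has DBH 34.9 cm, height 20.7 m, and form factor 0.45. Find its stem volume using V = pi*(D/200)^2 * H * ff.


(D/200)^2 = (34.9/200)^2 = 0.1745^2 = 0.03045025
BA = 3.141593 * 0.03045025 = 0.0956623 m^2
V = 0.0956623 * 20.7 * 0.45 = 0.891094 ≈ 0.891 m^3

0.891 m^3


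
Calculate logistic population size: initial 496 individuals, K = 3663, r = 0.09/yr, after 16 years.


(K - N0)/N0 = (3663 - 496)/496 = 3167/496 = 6.38508
r*t = 0.09 * 16 = 1.44; exp(-1.44) = 0.236928
6.38508 * 0.236928 = 1.51280
1 + 1.51280 = 2.51280
N = 3663 / 2.51280 = 1457.74 ≈ 1458

1458


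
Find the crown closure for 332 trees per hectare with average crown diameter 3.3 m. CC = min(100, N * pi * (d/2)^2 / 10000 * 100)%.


(d/2)^2 = (3.3/2)^2 = 1.65^2 = 2.7225
Crown area = 3.141593 * 2.7225 = 8.55299 m^2
N * area / 10000 * 100 = 332 * 8.55299 / 10000 * 100 = 28.3959
CC = min(100, 28.3959) = 28.3959 ≈ 28.4%

28.4%


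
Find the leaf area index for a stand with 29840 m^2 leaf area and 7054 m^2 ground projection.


LAI = 29840 / 7054 = 4.2302 ≈ 4.23

4.23


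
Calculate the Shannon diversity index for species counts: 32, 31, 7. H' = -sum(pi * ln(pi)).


Total N = 32 + 31 + 7 = 70
Per-species terms:
  p = 32/70 = 0.457143; ln(p) = -0.782759; p*ln(p) = 0.457143 * (-0.782759) = -0.357833
  p = 31/70 = 0.442857; ln(p) = -0.814508; p*ln(p) = 0.442857 * (-0.814508) = -0.360711
  p = 7/70 = 0.100000; ln(p) = -2.302585; p*ln(p) = 0.100000 * (-2.302585) = -0.230259
sum(p*ln(p)) = (-0.357833) + (-0.360711) + (-0.230259) = -0.948803
H' = -(-0.948803) = 0.948803 ≈ 0.9488

0.9488


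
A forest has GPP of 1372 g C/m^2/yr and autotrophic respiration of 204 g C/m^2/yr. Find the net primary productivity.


NPP = GPP - Ra = 1372 - 204 = 1168 g C/m^2/yr

1168 g C/m^2/yr


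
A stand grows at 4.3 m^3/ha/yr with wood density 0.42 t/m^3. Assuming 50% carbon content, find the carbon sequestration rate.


C = 4.3 * 0.42 * 0.5 = 0.903 ≈ 0.90 t C/ha/yr

0.90 t C/ha/yr


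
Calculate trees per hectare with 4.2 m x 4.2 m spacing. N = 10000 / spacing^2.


N = 10000 / 4.2^2 = 10000 / 17.64 = 566.893 ≈ 567 trees/ha

567 trees/ha


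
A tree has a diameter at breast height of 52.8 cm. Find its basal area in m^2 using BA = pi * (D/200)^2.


D/200 = 52.8/200 = 0.264 m
(D/200)^2 = 0.264^2 = 0.069696
BA = 3.141593 * 0.069696 = 0.218956 ≈ 0.2190 m^2

0.2190 m^2


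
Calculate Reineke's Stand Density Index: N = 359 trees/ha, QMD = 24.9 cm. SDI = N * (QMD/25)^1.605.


QMD/25 = 24.9/25 = 0.996
(0.996)^1.605 = exp(1.605 * ln(0.996)) = exp(1.605 * (-0.00400802)) = exp(-0.00643287) = 0.993588
SDI = 359 * 0.993588 = 356.698 ≈ 357

357


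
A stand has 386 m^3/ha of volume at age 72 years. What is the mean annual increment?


MAI = 386 / 72 = 5.3611 ≈ 5.36 m^3/ha/yr

5.36 m^3/ha/yr


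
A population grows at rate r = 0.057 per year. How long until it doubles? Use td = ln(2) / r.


td = ln(2) / 0.057 = 0.693147 / 0.057 = 12.1605 ≈ 12.2 years

12.2 years


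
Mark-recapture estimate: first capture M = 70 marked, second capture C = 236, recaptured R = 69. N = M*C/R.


N = M * C / R = 70 * 236 / 69 = 16520 / 69 = 239.42 ≈ 239

239 individuals


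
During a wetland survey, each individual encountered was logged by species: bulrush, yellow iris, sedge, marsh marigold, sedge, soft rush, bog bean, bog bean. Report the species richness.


Total individuals logged = 8
Distinct species (count of individuals): bulrush (1), yellow iris (1), sedge (2), marsh marigold (1), soft rush (1), bog bean (2)
Species richness = number of distinct species = 6

6


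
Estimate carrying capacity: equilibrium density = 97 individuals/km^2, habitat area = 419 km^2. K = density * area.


K = 97 * 419 = 40643 individuals

40643 individuals


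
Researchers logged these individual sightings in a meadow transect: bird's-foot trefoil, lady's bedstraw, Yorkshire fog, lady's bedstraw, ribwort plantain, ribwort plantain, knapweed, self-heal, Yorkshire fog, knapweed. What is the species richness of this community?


Total individuals logged = 10
Distinct species (count of individuals): bird's-foot trefoil (1), lady's bedstraw (2), Yorkshire fog (2), ribwort plantain (2), knapweed (2), self-heal (1)
Species richness = number of distinct species = 6

6


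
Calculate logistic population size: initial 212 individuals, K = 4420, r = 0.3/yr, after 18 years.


(K - N0)/N0 = (4420 - 212)/212 = 4208/212 = 19.8491
r*t = 0.3 * 18 = 5.4; exp(-5.4) = 0.00451658
19.8491 * 0.00451658 = 0.0896500
1 + 0.0896500 = 1.08965
N = 4420 / 1.08965 = 4056.35 ≈ 4056

4056


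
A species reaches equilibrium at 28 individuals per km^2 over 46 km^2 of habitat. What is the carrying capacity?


K = 28 * 46 = 1288 individuals

1288 individuals


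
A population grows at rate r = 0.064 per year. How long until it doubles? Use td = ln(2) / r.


td = ln(2) / 0.064 = 0.693147 / 0.064 = 10.8304 ≈ 10.8 years

10.8 years


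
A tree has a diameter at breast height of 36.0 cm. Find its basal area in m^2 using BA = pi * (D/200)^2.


D/200 = 36.0/200 = 0.18 m
(D/200)^2 = 0.18^2 = 0.0324
BA = 3.141593 * 0.0324 = 0.101788 ≈ 0.1018 m^2

0.1018 m^2


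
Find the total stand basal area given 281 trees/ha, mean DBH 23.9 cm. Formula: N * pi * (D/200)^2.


(D/200)^2 = (23.9/200)^2 = 0.1195^2 = 0.01428025
Individual BA = 3.141593 * 0.01428025 = 0.0448627 m^2
Stand BA = 281 * 0.0448627 = 12.6064 ≈ 12.61 m^2/ha

12.61 m^2/ha


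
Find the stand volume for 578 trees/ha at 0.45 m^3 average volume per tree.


V_stand = 578 * 0.45 = 260.1 m^3/ha

260.1 m^3/ha


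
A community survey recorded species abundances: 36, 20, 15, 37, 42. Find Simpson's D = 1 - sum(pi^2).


Total N = 36 + 20 + 15 + 37 + 42 = 150
Per-species terms:
  p = 36/150 = 0.240000; p^2 = 0.240000^2 = 0.057600
  p = 20/150 = 0.133333; p^2 = 0.133333^2 = 0.017778
  p = 15/150 = 0.100000; p^2 = 0.100000^2 = 0.010000
  p = 37/150 = 0.246667; p^2 = 0.246667^2 = 0.060845
  p = 42/150 = 0.280000; p^2 = 0.280000^2 = 0.078400
sum(p^2) = 0.057600 + 0.017778 + 0.010000 + 0.060845 + 0.078400 = 0.224623
D = 1 - 0.224623 = 0.775377 ≈ 0.7754

0.7754


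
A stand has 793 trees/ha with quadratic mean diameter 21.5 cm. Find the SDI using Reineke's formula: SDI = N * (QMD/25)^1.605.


QMD/25 = 21.5/25 = 0.86
(0.86)^1.605 = exp(1.605 * ln(0.86)) = exp(1.605 * (-0.150823)) = exp(-0.242071) = 0.785000
SDI = 793 * 0.785000 = 622.505 ≈ 623

623


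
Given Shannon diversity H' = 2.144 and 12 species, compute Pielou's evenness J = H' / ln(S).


ln(12) = 2.48491
J = H' / ln(S) = 2.144 / 2.48491 = 0.862808 ≈ 0.8628

0.8628


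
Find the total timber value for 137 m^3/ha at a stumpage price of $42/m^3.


Value = 137 * 42 = $5754/ha

$5754/ha


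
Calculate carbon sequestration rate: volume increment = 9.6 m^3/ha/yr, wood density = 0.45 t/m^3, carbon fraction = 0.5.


C = 9.6 * 0.45 * 0.5 = 2.16 t C/ha/yr

2.16 t C/ha/yr


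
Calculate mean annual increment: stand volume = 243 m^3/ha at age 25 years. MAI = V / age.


MAI = 243 / 25 = 9.72 m^3/ha/yr

9.72 m^3/ha/yr


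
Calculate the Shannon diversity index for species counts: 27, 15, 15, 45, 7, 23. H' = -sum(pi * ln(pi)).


Total N = 27 + 15 + 15 + 45 + 7 + 23 = 132
Per-species terms:
  p = 27/132 = 0.204545; ln(p) = -1.586967; p*ln(p) = 0.204545 * (-1.586967) = -0.324606
  p = 15/132 = 0.113636; ln(p) = -2.174755; p*ln(p) = 0.113636 * (-2.174755) = -0.247130
  p = 15/132 = 0.113636; ln(p) = -2.174755; p*ln(p) = 0.113636 * (-2.174755) = -0.247130
  p = 45/132 = 0.340909; ln(p) = -1.076140; p*ln(p) = 0.340909 * (-1.076140) = -0.366866
  p = 7/132 = 0.053030; ln(p) = -2.936897; p*ln(p) = 0.053030 * (-2.936897) = -0.155744
  p = 23/132 = 0.174242; ln(p) = -1.747310; p*ln(p) = 0.174242 * (-1.747310) = -0.304455
sum(p*ln(p)) = (-0.324606) + (-0.247130) + (-0.247130) + (-0.366866) + (-0.155744) + (-0.304455) = -1.645931
H' = -(-1.645931) = 1.645931 ≈ 1.6459

1.6459


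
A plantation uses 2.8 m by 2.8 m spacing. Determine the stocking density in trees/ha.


N = 10000 / 2.8^2 = 10000 / 7.84 = 1275.51 ≈ 1276 trees/ha

1276 trees/ha


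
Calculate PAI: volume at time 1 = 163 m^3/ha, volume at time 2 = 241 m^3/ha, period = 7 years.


PAI = (V2 - V1) / period = (241 - 163) / 7 = 78 / 7 = 11.1429 ≈ 11.14 m^3/ha/yr

11.14 m^3/ha/yr


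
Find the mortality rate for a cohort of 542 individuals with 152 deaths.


Mortality rate = 152 / 542 = 0.280443 ≈ 0.2804

0.2804


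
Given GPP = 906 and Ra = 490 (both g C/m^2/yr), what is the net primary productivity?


NPP = GPP - Ra = 906 - 490 = 416 g C/m^2/yr

416 g C/m^2/yr


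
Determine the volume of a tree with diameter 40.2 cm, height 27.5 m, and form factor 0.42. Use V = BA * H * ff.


(D/200)^2 = (40.2/200)^2 = 0.201^2 = 0.040401
BA = 3.141593 * 0.040401 = 0.126923 m^2
V = 0.126923 * 27.5 * 0.42 = 1.46596 ≈ 1.466 m^3

1.466 m^3


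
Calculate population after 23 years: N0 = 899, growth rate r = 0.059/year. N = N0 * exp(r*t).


r*t = 0.059 * 23 = 1.357
exp(1.357) = 3.88452
N = 899 * 3.88452 = 3492.18 ≈ 3492

3492


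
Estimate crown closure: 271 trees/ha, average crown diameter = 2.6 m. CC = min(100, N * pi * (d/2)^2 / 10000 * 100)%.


(d/2)^2 = (2.6/2)^2 = 1.3^2 = 1.69
Crown area = 3.141593 * 1.69 = 5.30929 m^2
N * area / 10000 * 100 = 271 * 5.30929 / 10000 * 100 = 14.3882
CC = min(100, 14.3882) = 14.3882 ≈ 14.4%

14.4%


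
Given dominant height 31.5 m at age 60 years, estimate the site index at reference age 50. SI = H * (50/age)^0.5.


50/60 = 0.833333
(0.833333)^0.5 = 0.912871
SI = 31.5 * 0.912871 = 28.7554 ≈ 28.8 m

28.8 m


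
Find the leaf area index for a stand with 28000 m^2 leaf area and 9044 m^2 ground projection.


LAI = 28000 / 9044 = 3.0960 ≈ 3.10

3.10


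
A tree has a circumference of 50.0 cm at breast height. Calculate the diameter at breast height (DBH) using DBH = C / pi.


DBH = C / pi = 50.0 / 3.141593 = 15.9155 ≈ 15.92 cm

15.92 cm


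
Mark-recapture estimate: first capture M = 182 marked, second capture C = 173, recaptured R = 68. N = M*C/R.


N = M * C / R = 182 * 173 / 68 = 31486 / 68 = 463.03 ≈ 463

463 individuals


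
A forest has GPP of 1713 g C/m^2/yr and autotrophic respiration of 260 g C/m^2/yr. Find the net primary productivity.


NPP = GPP - Ra = 1713 - 260 = 1453 g C/m^2/yr

1453 g C/m^2/yr


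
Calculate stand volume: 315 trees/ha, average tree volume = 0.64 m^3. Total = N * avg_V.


V_stand = 315 * 0.64 = 201.6 m^3/ha

201.6 m^3/ha


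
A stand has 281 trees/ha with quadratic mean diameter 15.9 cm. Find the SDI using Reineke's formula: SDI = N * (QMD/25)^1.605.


QMD/25 = 15.9/25 = 0.636
(0.636)^1.605 = exp(1.605 * ln(0.636)) = exp(1.605 * (-0.452557)) = exp(-0.726354) = 0.483669
SDI = 281 * 0.483669 = 135.911 ≈ 136

136
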